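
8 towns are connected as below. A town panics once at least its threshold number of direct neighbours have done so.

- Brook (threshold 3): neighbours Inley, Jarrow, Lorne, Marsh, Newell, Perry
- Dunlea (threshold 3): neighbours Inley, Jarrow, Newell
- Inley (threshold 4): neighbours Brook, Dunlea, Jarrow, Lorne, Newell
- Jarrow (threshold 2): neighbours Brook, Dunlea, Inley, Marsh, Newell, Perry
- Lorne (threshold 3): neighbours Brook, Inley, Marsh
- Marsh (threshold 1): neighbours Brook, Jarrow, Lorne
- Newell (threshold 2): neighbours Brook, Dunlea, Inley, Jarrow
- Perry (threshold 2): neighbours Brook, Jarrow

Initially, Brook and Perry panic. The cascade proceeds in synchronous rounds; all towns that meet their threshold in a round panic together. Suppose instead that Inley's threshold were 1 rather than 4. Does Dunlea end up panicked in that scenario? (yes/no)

yes

With Inley's threshold at 1:
Round 1 — Brook, Perry panic (initial).
Round 2 — checking thresholds:
  Inley: 1 of 5 neighbours ≥ 1, panics.
  Jarrow: 2 of 6 neighbours ≥ 2, panics.
  Lorne: 1 of 3 neighbours < 3, not yet.
  Marsh: 1 of 3 neighbours ≥ 1, panics.
  Newell: 1 of 4 neighbours < 2, not yet.
Round 3 — checking thresholds:
  Dunlea: 2 of 3 neighbours < 3, not yet.
  Lorne: 3 of 3 neighbours ≥ 3, panics.
  Newell: 3 of 4 neighbours ≥ 2, panics.
Round 4 — checking thresholds:
  Dunlea: 3 of 3 neighbours ≥ 3, panics.
Round 5 — no new panics; cascade stops.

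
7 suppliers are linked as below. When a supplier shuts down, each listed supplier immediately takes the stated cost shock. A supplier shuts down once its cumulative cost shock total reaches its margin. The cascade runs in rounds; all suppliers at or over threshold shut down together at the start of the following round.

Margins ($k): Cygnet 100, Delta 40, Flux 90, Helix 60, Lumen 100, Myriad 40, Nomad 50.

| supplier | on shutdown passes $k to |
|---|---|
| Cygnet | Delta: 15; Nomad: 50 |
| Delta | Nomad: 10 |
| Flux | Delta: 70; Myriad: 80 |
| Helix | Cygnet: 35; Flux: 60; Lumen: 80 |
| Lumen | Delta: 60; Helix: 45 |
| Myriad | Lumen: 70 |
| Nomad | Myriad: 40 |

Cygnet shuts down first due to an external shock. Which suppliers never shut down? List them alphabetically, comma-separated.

Round 1 — Cygnet shuts down (initial).
  Delta: +15 → 15 < 40
  Nomad: +50 → 50 ≥ 50
Round 2 — Nomad shuts down.
  Myriad: +40 → 40 ≥ 40
Round 3 — Myriad shuts down.
  Lumen: +70 → 70 < 100
No further shutdowns.

Delta, Flux, Helix, Lumen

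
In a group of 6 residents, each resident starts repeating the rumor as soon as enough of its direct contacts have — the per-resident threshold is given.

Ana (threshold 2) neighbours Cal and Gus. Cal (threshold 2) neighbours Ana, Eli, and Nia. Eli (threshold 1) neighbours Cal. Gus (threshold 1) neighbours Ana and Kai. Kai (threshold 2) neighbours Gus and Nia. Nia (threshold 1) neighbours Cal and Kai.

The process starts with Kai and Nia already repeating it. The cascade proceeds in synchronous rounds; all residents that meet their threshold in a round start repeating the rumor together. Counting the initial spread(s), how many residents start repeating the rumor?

Round 1 — Kai, Nia start repeating the rumor (initial).
Round 2 — checking thresholds:
  Cal: 1 of 3 neighbours < 2, not yet.
  Gus: 1 of 2 neighbours ≥ 1, starts repeating the rumor.
Round 3 — no new spreads; cascade stops.

3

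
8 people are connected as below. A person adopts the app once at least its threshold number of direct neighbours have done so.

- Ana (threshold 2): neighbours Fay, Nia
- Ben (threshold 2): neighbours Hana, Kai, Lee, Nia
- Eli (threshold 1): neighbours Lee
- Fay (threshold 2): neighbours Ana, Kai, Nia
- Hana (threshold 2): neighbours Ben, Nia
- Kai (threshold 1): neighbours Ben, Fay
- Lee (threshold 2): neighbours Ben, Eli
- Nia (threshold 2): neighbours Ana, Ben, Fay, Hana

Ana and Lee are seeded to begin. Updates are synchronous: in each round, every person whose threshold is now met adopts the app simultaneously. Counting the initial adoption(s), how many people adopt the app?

3

Round 1 — Ana, Lee adopt the app (initial).
Round 2 — checking thresholds:
  Ben: 1 of 4 neighbours < 2, not yet.
  Eli: 1 of 1 neighbours ≥ 1, adopts the app.
  Fay: 1 of 3 neighbours < 2, not yet.
  Nia: 1 of 4 neighbours < 2, not yet.
Round 3 — no new adoptions; cascade stops.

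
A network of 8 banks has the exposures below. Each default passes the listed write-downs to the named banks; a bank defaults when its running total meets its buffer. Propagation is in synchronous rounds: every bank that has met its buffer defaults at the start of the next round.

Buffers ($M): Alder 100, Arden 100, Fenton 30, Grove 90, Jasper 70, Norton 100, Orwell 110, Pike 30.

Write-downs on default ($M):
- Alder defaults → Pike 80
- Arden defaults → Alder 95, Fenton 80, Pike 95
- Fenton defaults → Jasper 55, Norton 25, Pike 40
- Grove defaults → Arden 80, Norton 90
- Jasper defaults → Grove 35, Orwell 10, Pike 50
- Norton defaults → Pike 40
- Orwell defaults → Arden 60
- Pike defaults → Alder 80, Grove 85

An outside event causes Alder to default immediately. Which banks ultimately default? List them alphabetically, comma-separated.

Alder, Pike

Round 1 — Alder defaults (initial).
  Pike: +80 → 80 ≥ 30
Round 2 — Pike defaults.
  Grove: +85 → 85 < 90
No further defaults.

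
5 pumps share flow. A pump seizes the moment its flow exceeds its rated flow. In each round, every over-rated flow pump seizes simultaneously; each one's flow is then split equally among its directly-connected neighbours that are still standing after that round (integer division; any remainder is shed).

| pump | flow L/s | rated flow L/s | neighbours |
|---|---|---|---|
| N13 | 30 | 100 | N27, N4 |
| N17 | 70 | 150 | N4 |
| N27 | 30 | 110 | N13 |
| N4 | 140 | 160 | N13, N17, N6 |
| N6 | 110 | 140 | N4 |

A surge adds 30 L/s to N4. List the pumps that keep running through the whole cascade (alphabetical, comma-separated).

Round 1 — N4 at 170 > 160. N4 seizes.
  N4 sheds 170 L/s to N13, N17, N6: 56 each (2 lost).
    N13: 30+56 = 86 ≤ 100
    N17: 70+56 = 126 ≤ 150
    N6: 110+56 = 166 > 140
Round 2 — N6 seizes.
  N6 sheds 166 L/s: no online neighbours, lost.
No further seizures.

N13, N17, N27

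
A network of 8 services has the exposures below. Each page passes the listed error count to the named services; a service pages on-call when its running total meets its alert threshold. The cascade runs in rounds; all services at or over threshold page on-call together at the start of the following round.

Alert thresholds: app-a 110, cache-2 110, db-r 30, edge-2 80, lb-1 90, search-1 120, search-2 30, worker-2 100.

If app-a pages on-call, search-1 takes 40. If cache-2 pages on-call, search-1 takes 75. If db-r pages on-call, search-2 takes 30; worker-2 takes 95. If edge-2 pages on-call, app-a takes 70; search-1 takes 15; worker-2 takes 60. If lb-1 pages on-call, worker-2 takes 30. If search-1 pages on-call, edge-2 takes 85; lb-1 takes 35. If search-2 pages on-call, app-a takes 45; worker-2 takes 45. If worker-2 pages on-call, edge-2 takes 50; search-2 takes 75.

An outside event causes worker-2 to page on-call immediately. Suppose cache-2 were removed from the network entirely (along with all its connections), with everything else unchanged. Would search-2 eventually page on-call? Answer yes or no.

With cache-2 removed:
Round 1 — worker-2 pages on-call (initial).
  edge-2: +50 → 50 < 80
  search-2: +75 → 75 ≥ 30
Round 2 — search-2 pages on-call.
  app-a: +45 → 45 < 110
No further pages.

yes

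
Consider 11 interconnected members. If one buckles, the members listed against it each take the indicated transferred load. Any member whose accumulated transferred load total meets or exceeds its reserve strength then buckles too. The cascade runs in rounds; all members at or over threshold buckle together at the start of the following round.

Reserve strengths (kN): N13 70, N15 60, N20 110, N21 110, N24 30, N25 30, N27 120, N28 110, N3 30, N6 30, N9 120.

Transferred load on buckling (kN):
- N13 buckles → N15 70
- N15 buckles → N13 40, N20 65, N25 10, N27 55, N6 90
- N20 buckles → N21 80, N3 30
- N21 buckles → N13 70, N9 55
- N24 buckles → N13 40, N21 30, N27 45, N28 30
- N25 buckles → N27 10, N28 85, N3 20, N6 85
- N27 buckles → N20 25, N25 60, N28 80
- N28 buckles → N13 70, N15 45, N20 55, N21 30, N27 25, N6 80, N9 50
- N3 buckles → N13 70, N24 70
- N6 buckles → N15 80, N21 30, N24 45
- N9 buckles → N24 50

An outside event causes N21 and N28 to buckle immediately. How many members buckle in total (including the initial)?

10

Round 1 — N21, N28 buckle (initial).
  N13: +70+70 → 140 ≥ 70
  N15: +45 → 45 < 60
  N20: +55 → 55 < 110
  N27: +25 → 25 < 120
  N6: +80 → 80 ≥ 30
  N9: +55+50 → 105 < 120
Round 2 — N13, N6 buckle.
  N15: +70+80 → 195 ≥ 60
  N24: +45 → 45 ≥ 30
Round 3 — N15, N24 buckle.
  N20: +65 → 120 ≥ 110
  N25: +10 → 10 < 30
  N27: +55+45 → 125 ≥ 120
Round 4 — N20, N27 buckle.
  N25: +60 → 70 ≥ 30
  N3: +30 → 30 ≥ 30
Round 5 — N25, N3 buckle.
No further bucklings.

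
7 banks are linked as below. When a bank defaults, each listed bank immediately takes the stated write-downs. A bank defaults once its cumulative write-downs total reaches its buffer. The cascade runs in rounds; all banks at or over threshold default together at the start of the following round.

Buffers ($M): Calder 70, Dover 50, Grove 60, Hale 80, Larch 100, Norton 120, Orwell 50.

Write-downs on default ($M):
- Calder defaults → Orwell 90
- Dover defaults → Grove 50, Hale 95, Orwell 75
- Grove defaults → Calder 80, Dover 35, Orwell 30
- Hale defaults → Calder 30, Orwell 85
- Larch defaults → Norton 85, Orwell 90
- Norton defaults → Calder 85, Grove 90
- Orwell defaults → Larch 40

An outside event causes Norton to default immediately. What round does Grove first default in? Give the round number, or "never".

Round 1 — Norton defaults (initial).
  Calder: +85 → 85 ≥ 70
  Grove: +90 → 90 ≥ 60
Round 2 — Calder, Grove default.
  Dover: +35 → 35 < 50
  Orwell: +90+30 → 120 ≥ 50
Round 3 — Orwell defaults.
  Larch: +40 → 40 < 100
No further defaults.

2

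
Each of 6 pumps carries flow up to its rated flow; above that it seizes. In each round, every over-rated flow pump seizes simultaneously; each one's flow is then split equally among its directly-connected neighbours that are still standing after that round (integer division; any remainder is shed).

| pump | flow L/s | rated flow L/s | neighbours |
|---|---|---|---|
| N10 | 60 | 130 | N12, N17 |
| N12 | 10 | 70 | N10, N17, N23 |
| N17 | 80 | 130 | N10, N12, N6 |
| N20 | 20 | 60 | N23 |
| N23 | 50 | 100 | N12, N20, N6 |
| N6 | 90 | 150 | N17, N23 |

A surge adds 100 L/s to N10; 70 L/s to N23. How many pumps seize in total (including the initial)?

5

Round 1 — N10 at 160 > 130; N23 at 120 > 100. N10, N23 seize.
  N10 sheds 160 L/s to N12, N17: 80 each.
    N12: 10+80 = 90 > 70
    N17: 80+80 = 160 > 130
  N23 sheds 120 L/s to N12, N20, N6: 40 each.
    N12: 90+40 = 130 > 70
    N20: 20+40 = 60 ≤ 60
    N6: 90+40 = 130 ≤ 150
Round 2 — N12, N17 seize.
  N12 sheds 130 L/s: no online neighbours, lost.
  N17 sheds 160 L/s to N6: 160 each.
    N6: 130+160 = 290 > 150
Round 3 — N6 seizes.
  N6 sheds 290 L/s: no online neighbours, lost.
No further seizures.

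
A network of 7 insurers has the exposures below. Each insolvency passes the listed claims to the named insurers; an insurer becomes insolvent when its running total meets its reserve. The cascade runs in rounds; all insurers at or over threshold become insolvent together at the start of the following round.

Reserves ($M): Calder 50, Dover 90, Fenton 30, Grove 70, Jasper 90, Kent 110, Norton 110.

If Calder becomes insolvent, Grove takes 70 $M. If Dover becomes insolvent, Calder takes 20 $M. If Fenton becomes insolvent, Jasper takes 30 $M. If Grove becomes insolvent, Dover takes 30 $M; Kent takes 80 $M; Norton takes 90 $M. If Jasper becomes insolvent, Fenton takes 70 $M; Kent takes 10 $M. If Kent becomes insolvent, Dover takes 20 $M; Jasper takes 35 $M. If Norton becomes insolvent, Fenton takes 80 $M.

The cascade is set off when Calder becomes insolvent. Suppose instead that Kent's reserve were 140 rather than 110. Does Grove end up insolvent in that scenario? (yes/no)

With Kent's reserve at 140:
Round 1 — Calder becomes insolvent (initial).
  Grove: +70 → 70 ≥ 70
Round 2 — Grove becomes insolvent.
  Dover: +30 → 30 < 90
  Kent: +80 → 80 < 140
  Norton: +90 → 90 < 110
No further insolvencies.

yes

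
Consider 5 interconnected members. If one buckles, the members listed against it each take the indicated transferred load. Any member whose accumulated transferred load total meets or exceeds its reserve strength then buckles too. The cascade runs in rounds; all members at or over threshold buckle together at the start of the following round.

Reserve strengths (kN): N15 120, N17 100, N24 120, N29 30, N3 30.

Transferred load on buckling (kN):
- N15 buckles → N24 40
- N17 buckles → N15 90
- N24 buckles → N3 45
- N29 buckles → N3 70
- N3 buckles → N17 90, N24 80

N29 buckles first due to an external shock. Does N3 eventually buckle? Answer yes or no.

Round 1 — N29 buckles (initial).
  N3: +70 → 70 ≥ 30
Round 2 — N3 buckles.
  N17: +90 → 90 < 100
  N24: +80 → 80 < 120
No further bucklings.

yes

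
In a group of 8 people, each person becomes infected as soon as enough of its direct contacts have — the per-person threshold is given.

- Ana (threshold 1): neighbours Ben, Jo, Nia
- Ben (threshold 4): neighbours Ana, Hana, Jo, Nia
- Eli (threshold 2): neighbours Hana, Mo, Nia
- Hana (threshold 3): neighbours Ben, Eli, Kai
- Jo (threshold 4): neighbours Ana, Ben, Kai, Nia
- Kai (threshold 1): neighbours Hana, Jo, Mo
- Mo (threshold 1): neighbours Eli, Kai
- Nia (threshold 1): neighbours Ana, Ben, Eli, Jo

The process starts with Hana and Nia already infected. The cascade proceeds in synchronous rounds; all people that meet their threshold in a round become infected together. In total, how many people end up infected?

Round 1 — Hana, Nia become infected (initial).
Round 2 — checking thresholds:
  Ana: 1 of 3 neighbours ≥ 1, becomes infected.
  Ben: 2 of 4 neighbours < 4, not yet.
  Eli: 2 of 3 neighbours ≥ 2, becomes infected.
  Jo: 1 of 4 neighbours < 4, not yet.
  Kai: 1 of 3 neighbours ≥ 1, becomes infected.
Round 3 — checking thresholds:
  Ben: 3 of 4 neighbours < 4, not yet.
  Jo: 3 of 4 neighbours < 4, not yet.
  Mo: 2 of 2 neighbours ≥ 1, becomes infected.
Round 4 — no new infections; cascade stops.

6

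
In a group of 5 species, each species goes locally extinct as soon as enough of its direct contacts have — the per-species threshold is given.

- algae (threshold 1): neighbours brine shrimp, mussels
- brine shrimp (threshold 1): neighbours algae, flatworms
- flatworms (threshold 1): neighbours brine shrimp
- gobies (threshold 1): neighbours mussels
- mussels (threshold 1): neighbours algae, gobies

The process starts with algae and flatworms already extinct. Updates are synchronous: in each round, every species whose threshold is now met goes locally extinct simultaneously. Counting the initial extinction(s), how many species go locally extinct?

5

Round 1 — algae, flatworms go locally extinct (initial).
Round 2 — checking thresholds:
  brine shrimp: 2 of 2 neighbours ≥ 1, goes locally extinct.
  mussels: 1 of 2 neighbours ≥ 1, goes locally extinct.
Round 3 — checking thresholds:
  gobies: 1 of 1 neighbours ≥ 1, goes locally extinct.
Round 4 — no new extinctions; cascade stops.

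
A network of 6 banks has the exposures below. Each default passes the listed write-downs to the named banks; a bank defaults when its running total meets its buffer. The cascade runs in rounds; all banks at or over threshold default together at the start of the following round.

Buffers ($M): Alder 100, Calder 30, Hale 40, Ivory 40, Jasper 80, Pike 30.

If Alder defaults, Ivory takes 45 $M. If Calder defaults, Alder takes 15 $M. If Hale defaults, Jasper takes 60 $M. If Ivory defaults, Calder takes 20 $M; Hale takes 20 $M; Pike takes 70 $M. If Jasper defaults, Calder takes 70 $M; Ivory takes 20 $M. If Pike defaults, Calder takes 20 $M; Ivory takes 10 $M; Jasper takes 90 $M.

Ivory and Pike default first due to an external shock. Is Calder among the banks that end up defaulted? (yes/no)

Round 1 — Ivory, Pike default (initial).
  Calder: +20+20 → 40 ≥ 30
  Hale: +20 → 20 < 40
  Jasper: +90 → 90 ≥ 80
Round 2 — Calder, Jasper default.
  Alder: +15 → 15 < 100
No further defaults.

yes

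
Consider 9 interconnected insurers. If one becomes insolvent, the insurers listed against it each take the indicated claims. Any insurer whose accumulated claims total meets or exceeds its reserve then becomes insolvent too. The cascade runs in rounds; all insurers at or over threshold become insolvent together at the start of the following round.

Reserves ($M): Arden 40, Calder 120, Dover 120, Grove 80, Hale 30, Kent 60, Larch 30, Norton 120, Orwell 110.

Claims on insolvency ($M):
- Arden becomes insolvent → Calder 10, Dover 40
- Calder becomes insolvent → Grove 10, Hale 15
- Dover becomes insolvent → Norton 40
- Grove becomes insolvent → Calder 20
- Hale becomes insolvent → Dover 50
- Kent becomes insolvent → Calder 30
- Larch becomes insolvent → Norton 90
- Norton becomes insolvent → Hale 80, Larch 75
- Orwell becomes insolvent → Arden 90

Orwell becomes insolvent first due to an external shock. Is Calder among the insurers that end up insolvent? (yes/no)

Round 1 — Orwell becomes insolvent (initial).
  Arden: +90 → 90 ≥ 40
Round 2 — Arden becomes insolvent.
  Calder: +10 → 10 < 120
  Dover: +40 → 40 < 120
No further insolvencies.

no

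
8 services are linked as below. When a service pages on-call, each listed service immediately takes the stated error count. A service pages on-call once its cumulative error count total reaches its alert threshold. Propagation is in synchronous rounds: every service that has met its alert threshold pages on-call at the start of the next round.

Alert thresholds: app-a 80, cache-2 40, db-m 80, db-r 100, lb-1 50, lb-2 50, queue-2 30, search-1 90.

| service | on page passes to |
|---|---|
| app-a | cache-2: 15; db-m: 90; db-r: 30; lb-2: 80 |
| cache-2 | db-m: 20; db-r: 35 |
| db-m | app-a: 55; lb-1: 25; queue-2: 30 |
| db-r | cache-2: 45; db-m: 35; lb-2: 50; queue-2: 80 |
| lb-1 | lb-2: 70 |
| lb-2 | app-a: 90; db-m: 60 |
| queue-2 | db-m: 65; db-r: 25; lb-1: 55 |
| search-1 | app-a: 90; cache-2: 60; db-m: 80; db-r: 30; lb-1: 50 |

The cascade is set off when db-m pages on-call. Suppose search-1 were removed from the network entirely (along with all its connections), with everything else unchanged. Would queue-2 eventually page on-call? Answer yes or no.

yes

With search-1 removed:
Round 1 — db-m pages on-call (initial).
  app-a: +55 → 55 < 80
  lb-1: +25 → 25 < 50
  queue-2: +30 → 30 ≥ 30
Round 2 — queue-2 pages on-call.
  db-r: +25 → 25 < 100
  lb-1: +55 → 80 ≥ 50
Round 3 — lb-1 pages on-call.
  lb-2: +70 → 70 ≥ 50
Round 4 — lb-2 pages on-call.
  app-a: +90 → 145 ≥ 80
Round 5 — app-a pages on-call.
  cache-2: +15 → 15 < 40
  db-r: +30 → 55 < 100
No further pages.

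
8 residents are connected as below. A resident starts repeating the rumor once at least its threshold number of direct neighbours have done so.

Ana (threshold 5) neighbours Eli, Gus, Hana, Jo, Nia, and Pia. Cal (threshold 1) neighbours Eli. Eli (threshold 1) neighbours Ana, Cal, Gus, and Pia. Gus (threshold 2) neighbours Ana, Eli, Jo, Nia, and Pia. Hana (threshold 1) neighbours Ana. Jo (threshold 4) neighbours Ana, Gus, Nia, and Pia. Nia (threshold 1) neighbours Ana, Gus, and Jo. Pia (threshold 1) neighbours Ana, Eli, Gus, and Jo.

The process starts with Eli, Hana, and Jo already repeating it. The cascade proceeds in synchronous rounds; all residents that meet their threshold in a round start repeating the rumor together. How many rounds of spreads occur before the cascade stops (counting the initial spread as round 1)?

Round 1 — Eli, Hana, Jo start repeating the rumor (initial).
Round 2 — checking thresholds:
  Ana: 3 of 6 neighbours < 5, not yet.
  Cal: 1 of 1 neighbours ≥ 1, starts repeating the rumor.
  Gus: 2 of 5 neighbours ≥ 2, starts repeating the rumor.
  Nia: 1 of 3 neighbours ≥ 1, starts repeating the rumor.
  Pia: 2 of 4 neighbours ≥ 1, starts repeating the rumor.
Round 3 — checking thresholds:
  Ana: 6 of 6 neighbours ≥ 5, starts repeating the rumor.
Round 4 — no new spreads; cascade stops.

3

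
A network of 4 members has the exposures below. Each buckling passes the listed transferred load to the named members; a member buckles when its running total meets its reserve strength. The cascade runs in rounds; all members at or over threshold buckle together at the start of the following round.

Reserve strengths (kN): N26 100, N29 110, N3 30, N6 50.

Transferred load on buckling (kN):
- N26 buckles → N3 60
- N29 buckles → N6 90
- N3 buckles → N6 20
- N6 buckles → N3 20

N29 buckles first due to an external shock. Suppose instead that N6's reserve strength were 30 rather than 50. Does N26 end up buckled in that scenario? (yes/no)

With N6's reserve strength at 30:
Round 1 — N29 buckles (initial).
  N6: +90 → 90 ≥ 30
Round 2 — N6 buckles.
  N3: +20 → 20 < 30
No further bucklings.

no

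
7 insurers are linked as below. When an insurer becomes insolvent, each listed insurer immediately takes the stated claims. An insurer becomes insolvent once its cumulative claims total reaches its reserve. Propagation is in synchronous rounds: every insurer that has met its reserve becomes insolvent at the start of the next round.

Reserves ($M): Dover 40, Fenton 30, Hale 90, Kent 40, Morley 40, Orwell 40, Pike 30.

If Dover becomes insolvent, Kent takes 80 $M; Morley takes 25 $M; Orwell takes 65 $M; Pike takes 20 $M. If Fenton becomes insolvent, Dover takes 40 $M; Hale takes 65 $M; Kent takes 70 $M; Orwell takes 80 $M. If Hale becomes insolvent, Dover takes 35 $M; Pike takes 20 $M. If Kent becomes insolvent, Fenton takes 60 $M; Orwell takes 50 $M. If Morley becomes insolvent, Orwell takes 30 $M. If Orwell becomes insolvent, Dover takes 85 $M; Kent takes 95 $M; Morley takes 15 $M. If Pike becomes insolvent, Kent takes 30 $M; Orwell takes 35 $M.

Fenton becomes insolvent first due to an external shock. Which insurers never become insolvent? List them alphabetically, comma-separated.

Hale, Pike

Round 1 — Fenton becomes insolvent (initial).
  Dover: +40 → 40 ≥ 40
  Hale: +65 → 65 < 90
  Kent: +70 → 70 ≥ 40
  Orwell: +80 → 80 ≥ 40
Round 2 — Dover, Kent, Orwell become insolvent.
  Morley: +25+15 → 40 ≥ 40
  Pike: +20 → 20 < 30
Round 3 — Morley becomes insolvent.
No further insolvencies.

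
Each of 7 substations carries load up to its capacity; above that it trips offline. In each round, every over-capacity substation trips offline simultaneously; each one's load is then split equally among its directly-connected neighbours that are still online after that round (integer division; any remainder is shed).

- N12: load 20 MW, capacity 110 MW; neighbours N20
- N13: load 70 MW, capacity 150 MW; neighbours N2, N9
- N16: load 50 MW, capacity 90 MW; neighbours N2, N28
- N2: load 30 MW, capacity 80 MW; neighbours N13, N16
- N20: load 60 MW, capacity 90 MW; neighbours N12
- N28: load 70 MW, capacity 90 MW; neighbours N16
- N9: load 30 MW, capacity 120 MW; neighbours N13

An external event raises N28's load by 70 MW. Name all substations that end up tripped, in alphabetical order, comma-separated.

Round 1 — N28 at 140 > 90. N28 trips offline.
  N28 sheds 140 MW to N16: 140 each.
    N16: 50+140 = 190 > 90
Round 2 — N16 trips offline.
  N16 sheds 190 MW to N2: 190 each.
    N2: 30+190 = 220 > 80
Round 3 — N2 trips offline.
  N2 sheds 220 MW to N13: 220 each.
    N13: 70+220 = 290 > 150
Round 4 — N13 trips offline.
  N13 sheds 290 MW to N9: 290 each.
    N9: 30+290 = 320 > 120
Round 5 — N9 trips offline.
  N9 sheds 320 MW: no online neighbours, lost.
No further trips.

N13, N16, N2, N28, N9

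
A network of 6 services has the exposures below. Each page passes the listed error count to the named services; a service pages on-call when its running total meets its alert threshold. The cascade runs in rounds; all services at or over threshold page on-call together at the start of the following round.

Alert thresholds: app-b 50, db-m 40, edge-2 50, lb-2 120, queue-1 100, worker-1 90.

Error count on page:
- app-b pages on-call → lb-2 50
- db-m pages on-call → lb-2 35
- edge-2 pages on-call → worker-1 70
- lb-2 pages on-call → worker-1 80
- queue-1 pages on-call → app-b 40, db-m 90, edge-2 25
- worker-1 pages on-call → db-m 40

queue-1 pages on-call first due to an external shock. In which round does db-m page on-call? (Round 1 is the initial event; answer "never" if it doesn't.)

Round 1 — queue-1 pages on-call (initial).
  app-b: +40 → 40 < 50
  db-m: +90 → 90 ≥ 40
  edge-2: +25 → 25 < 50
Round 2 — db-m pages on-call.
  lb-2: +35 → 35 < 120
No further pages.

2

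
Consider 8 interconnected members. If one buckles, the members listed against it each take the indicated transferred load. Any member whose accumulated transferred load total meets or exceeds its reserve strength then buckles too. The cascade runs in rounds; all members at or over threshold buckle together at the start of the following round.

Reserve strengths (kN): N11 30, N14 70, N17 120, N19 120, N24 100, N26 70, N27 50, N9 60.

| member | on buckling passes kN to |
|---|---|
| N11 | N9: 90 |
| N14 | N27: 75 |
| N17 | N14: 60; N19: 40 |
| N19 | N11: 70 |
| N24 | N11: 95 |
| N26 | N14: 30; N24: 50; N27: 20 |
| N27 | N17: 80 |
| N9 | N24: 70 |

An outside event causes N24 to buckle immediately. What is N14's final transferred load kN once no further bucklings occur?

0

Round 1 — N24 buckles (initial).
  N11: +95 → 95 ≥ 30
Round 2 — N11 buckles.
  N9: +90 → 90 ≥ 60
Round 3 — N9 buckles.
No further bucklings.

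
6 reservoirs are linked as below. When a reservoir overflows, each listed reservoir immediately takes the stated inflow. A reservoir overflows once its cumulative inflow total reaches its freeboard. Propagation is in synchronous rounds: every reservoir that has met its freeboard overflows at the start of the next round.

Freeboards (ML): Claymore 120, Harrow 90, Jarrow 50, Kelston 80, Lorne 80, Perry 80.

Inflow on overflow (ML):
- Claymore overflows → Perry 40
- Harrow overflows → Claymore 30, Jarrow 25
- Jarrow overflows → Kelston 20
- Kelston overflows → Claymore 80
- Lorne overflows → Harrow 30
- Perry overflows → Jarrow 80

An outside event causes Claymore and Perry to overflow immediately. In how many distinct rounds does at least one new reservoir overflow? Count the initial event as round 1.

Round 1 — Claymore, Perry overflow (initial).
  Jarrow: +80 → 80 ≥ 50
Round 2 — Jarrow overflows.
  Kelston: +20 → 20 < 80
No further overflows.

2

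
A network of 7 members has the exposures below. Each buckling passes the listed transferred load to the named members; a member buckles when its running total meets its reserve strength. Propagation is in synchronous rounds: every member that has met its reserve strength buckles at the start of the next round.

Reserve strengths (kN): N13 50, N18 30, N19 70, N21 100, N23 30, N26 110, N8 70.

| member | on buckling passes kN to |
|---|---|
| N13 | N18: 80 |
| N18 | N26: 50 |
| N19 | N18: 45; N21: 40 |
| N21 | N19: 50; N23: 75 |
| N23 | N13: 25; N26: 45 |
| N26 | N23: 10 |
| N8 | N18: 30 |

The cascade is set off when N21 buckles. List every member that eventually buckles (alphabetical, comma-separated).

N21, N23

Round 1 — N21 buckles (initial).
  N19: +50 → 50 < 70
  N23: +75 → 75 ≥ 30
Round 2 — N23 buckles.
  N13: +25 → 25 < 50
  N26: +45 → 45 < 110
No further bucklings.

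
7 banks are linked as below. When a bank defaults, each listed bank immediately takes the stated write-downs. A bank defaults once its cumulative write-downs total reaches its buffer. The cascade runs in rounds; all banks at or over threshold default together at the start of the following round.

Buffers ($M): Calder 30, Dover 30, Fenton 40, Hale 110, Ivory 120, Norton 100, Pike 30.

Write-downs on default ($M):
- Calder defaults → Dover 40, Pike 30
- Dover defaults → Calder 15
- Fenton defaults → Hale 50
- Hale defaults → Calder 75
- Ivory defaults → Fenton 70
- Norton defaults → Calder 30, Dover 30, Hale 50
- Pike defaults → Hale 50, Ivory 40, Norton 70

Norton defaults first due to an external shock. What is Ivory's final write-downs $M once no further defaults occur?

Round 1 — Norton defaults (initial).
  Calder: +30 → 30 ≥ 30
  Dover: +30 → 30 ≥ 30
  Hale: +50 → 50 < 110
Round 2 — Calder, Dover default.
  Pike: +30 → 30 ≥ 30
Round 3 — Pike defaults.
  Hale: +50 → 100 < 110
  Ivory: +40 → 40 < 120
No further defaults.

40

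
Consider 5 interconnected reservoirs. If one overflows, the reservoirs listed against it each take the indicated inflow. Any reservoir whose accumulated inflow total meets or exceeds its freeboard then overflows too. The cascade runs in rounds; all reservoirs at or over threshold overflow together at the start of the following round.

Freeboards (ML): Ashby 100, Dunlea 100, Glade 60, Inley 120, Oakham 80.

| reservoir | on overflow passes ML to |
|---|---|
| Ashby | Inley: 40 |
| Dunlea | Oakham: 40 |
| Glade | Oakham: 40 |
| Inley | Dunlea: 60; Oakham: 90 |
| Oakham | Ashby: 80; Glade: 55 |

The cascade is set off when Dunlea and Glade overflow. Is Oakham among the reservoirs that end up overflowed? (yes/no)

yes

Round 1 — Dunlea, Glade overflow (initial).
  Oakham: +40+40 → 80 ≥ 80
Round 2 — Oakham overflows.
  Ashby: +80 → 80 < 100
No further overflows.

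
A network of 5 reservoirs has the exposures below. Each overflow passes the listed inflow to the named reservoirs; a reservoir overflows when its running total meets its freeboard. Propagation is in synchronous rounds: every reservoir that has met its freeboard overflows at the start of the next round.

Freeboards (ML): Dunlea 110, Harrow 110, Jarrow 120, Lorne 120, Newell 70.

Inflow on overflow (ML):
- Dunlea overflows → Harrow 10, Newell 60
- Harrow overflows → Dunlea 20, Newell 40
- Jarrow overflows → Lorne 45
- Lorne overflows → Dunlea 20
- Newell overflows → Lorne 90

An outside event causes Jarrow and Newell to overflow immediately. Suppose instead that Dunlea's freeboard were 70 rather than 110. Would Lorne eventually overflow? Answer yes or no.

yes

With Dunlea's freeboard at 70:
Round 1 — Jarrow, Newell overflow (initial).
  Lorne: +45+90 → 135 ≥ 120
Round 2 — Lorne overflows.
  Dunlea: +20 → 20 < 70
No further overflows.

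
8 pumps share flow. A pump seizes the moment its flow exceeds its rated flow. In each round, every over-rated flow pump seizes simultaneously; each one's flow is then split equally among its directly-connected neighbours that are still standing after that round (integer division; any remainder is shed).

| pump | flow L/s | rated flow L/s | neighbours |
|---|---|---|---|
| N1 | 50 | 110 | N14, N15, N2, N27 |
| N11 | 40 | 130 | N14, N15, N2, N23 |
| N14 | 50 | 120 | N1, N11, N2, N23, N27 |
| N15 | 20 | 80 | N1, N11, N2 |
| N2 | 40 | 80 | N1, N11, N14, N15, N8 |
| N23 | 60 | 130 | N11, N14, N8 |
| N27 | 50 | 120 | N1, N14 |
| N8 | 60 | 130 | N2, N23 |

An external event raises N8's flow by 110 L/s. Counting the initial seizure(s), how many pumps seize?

Round 1 — N8 at 170 > 130. N8 seizes.
  N8 sheds 170 L/s to N2, N23: 85 each.
    N2: 40+85 = 125 > 80
    N23: 60+85 = 145 > 130
Round 2 — N2, N23 seize.
  N2 sheds 125 L/s to N1, N11, N14, N15: 31 each (1 lost).
    N1: 50+31 = 81 ≤ 110
    N11: 40+31 = 71 ≤ 130
    N14: 50+31 = 81 ≤ 120
    N15: 20+31 = 51 ≤ 80
  N23 sheds 145 L/s to N11, N14: 72 each (1 lost).
    N11: 71+72 = 143 > 130
    N14: 81+72 = 153 > 120
Round 3 — N11, N14 seize.
  N11 sheds 143 L/s to N15: 143 each.
    N15: 51+143 = 194 > 80
  N14 sheds 153 L/s to N1, N27: 76 each (1 lost).
    N1: 81+76 = 157 > 110
    N27: 50+76 = 126 > 120
Round 4 — N1, N15, N27 seize.
  N1 sheds 157 L/s: no online neighbours, lost.
  N15 sheds 194 L/s: no online neighbours, lost.
  N27 sheds 126 L/s: no online neighbours, lost.
No further seizures.

8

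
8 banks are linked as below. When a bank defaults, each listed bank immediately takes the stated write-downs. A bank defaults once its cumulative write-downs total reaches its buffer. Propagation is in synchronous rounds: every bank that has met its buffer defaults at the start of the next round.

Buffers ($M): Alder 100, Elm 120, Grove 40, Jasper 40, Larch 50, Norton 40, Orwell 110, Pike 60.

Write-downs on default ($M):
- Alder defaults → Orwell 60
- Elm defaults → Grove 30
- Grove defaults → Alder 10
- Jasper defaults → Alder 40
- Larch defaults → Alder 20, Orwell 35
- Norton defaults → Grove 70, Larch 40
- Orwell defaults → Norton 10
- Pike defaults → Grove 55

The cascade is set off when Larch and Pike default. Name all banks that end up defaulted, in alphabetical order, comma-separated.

Grove, Larch, Pike

Round 1 — Larch, Pike default (initial).
  Alder: +20 → 20 < 100
  Grove: +55 → 55 ≥ 40
  Orwell: +35 → 35 < 110
Round 2 — Grove defaults.
  Alder: +10 → 30 < 100
No further defaults.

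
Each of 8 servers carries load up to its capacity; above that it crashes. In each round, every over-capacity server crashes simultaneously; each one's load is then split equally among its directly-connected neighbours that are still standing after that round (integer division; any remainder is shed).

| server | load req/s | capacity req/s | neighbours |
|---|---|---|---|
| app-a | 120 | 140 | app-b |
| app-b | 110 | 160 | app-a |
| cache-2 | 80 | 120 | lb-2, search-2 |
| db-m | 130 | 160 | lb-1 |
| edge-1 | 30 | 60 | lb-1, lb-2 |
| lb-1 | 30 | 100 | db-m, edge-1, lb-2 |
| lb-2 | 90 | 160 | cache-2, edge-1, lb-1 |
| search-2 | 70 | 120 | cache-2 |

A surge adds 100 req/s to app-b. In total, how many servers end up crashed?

Round 1 — app-b at 210 > 160. app-b crashes.
  app-b sheds 210 req/s to app-a: 210 each.
    app-a: 120+210 = 330 > 140
Round 2 — app-a crashes.
  app-a sheds 330 req/s: no online neighbours, lost.
No further crashes.

2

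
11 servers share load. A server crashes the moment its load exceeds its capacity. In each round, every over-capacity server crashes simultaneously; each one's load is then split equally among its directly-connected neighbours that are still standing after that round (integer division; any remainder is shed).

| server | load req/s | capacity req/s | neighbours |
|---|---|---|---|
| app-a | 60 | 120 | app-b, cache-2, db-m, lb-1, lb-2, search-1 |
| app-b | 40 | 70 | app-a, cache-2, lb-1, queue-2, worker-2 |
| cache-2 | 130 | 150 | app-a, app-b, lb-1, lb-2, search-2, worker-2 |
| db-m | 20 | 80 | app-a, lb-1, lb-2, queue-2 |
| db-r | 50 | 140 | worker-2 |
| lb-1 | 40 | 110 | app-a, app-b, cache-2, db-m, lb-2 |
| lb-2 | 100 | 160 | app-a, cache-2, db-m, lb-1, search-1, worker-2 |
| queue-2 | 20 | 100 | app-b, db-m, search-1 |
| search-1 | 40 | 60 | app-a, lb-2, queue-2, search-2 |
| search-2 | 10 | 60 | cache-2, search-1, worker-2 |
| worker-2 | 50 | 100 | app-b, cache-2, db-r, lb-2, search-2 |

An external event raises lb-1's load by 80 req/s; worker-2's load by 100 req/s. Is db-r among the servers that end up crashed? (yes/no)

Round 1 — lb-1 at 120 > 110; worker-2 at 150 > 100. lb-1, worker-2 crash.
  lb-1 sheds 120 req/s to app-a, app-b, cache-2, db-m, lb-2: 24 each.
    app-a: 60+24 = 84 ≤ 120
    app-b: 40+24 = 64 ≤ 70
    cache-2: 130+24 = 154 > 150
    db-m: 20+24 = 44 ≤ 80
    lb-2: 100+24 = 124 ≤ 160
  worker-2 sheds 150 req/s to app-b, cache-2, db-r, lb-2, search-2: 30 each.
    app-b: 64+30 = 94 > 70
    cache-2: 154+30 = 184 > 150
    db-r: 50+30 = 80 ≤ 140
    lb-2: 124+30 = 154 ≤ 160
    search-2: 10+30 = 40 ≤ 60
Round 2 — app-b, cache-2 crash.
  app-b sheds 94 req/s to app-a, queue-2: 47 each.
    app-a: 84+47 = 131 > 120
    queue-2: 20+47 = 67 ≤ 100
  cache-2 sheds 184 req/s to app-a, lb-2, search-2: 61 each (1 lost).
    app-a: 131+61 = 192 > 120
    lb-2: 154+61 = 215 > 160
    search-2: 40+61 = 101 > 60
Round 3 — app-a, lb-2, search-2 crash.
  app-a sheds 192 req/s to db-m, search-1: 96 each.
    db-m: 44+96 = 140 > 80
    search-1: 40+96 = 136 > 60
  lb-2 sheds 215 req/s to db-m, search-1: 107 each (1 lost).
    db-m: 140+107 = 247 > 80
    search-1: 136+107 = 243 > 60
  search-2 sheds 101 req/s to search-1: 101 each.
    search-1: 243+101 = 344 > 60
Round 4 — db-m, search-1 crash.
  db-m sheds 247 req/s to queue-2: 247 each.
    queue-2: 67+247 = 314 > 100
  search-1 sheds 344 req/s to queue-2: 344 each.
    queue-2: 314+344 = 658 > 100
Round 5 — queue-2 crashes.
  queue-2 sheds 658 req/s: no online neighbours, lost.
No further crashes.

no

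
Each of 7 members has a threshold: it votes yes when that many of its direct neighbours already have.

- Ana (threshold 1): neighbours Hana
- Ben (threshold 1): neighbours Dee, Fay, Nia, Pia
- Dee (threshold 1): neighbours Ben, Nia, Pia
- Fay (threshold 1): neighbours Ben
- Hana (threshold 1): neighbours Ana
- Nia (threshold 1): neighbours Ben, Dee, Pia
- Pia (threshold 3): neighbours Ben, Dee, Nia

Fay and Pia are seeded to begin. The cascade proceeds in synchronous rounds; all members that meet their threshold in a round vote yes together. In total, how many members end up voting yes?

5

Round 1 — Fay, Pia vote yes (initial).
Round 2 — checking thresholds:
  Ben: 2 of 4 neighbours ≥ 1, votes yes.
  Dee: 1 of 3 neighbours ≥ 1, votes yes.
  Nia: 1 of 3 neighbours ≥ 1, votes yes.
Round 3 — no new yes votes; cascade stops.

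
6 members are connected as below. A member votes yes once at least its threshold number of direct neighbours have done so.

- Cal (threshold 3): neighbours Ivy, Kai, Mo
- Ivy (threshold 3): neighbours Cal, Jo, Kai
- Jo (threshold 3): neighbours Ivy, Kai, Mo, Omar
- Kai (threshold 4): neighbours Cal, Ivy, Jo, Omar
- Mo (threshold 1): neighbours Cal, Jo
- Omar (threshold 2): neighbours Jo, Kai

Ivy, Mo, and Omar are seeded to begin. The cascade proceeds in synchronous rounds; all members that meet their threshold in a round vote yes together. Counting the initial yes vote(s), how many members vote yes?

4

Round 1 — Ivy, Mo, Omar vote yes (initial).
Round 2 — checking thresholds:
  Cal: 2 of 3 neighbours < 3, below threshold.
  Jo: 3 of 4 neighbours ≥ 3, votes yes.
  Kai: 2 of 4 neighbours < 4, below threshold.
Round 3 — no new yes votes; cascade stops.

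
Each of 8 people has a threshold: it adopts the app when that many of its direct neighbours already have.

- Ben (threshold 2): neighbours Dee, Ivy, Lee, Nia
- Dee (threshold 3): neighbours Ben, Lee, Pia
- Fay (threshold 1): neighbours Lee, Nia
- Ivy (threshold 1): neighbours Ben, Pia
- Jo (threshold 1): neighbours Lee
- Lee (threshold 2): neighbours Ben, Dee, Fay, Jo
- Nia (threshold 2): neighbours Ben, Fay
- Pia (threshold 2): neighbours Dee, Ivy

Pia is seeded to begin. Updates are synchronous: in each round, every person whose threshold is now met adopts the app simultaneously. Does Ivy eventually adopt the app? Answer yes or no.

yes

Round 1 — Pia adopts the app (initial).
Round 2 — checking thresholds:
  Dee: 1 of 3 neighbours < 3, not yet.
  Ivy: 1 of 2 neighbours ≥ 1, adopts the app.
Round 3 — no new adoptions; cascade stops.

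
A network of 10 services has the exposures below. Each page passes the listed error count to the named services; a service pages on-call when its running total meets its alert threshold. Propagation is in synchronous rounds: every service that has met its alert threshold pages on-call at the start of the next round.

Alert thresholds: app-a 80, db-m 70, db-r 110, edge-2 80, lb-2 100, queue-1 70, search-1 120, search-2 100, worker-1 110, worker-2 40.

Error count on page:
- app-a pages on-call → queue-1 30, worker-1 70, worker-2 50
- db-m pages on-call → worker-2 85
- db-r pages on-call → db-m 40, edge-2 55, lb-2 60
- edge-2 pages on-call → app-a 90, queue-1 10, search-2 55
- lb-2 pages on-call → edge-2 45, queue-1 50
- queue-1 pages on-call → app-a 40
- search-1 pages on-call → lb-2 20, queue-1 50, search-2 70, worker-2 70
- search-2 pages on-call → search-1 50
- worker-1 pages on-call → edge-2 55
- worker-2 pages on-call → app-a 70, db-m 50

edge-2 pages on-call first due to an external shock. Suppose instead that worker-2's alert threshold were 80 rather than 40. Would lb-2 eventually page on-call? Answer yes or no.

With worker-2's alert threshold at 80:
Round 1 — edge-2 pages on-call (initial).
  app-a: +90 → 90 ≥ 80
  queue-1: +10 → 10 < 70
  search-2: +55 → 55 < 100
Round 2 — app-a pages on-call.
  queue-1: +30 → 40 < 70
  worker-1: +70 → 70 < 110
  worker-2: +50 → 50 < 80
No further pages.

no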